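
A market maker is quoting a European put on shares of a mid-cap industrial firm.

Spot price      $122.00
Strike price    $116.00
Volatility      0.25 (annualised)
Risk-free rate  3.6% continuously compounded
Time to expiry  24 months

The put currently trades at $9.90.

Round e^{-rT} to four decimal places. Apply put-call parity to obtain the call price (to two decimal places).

exp(−rT) = exp(−0.036·2) = 0.9305
Put-call parity: C − P = S − K·e^(−rT) = 122 − 116·0.9305 = 122 − 107.9380 = 14.0620
C = P + (C − P) = 9.90 + (14.0620) = 23.9620

$23.96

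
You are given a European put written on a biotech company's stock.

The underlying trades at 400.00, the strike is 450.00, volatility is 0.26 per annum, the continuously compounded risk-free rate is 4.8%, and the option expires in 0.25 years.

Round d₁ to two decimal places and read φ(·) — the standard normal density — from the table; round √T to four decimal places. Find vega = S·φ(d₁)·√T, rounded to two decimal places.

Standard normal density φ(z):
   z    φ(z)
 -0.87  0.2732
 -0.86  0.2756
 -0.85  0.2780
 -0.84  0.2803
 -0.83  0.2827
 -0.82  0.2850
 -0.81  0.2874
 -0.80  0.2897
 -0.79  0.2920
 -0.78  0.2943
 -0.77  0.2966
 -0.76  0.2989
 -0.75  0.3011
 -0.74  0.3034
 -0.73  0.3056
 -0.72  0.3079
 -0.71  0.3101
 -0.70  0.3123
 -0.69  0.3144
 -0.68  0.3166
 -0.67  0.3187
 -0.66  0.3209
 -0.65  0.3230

60.22

σ√T = 0.26 × 0.5000 = 0.1300
d₁ = [ln(400/450) + (0.048 + ½·0.26²)·0.25] / (σ√T) = (-0.1178 + 0.0205) / 0.1300 = -0.7487 → -0.75
√T = √0.25 = 0.5000
φ(d₁) = φ(-0.75) = 0.3011
vega = S·φ(d₁)·√T = 400·0.3011·0.5000 = 60.2200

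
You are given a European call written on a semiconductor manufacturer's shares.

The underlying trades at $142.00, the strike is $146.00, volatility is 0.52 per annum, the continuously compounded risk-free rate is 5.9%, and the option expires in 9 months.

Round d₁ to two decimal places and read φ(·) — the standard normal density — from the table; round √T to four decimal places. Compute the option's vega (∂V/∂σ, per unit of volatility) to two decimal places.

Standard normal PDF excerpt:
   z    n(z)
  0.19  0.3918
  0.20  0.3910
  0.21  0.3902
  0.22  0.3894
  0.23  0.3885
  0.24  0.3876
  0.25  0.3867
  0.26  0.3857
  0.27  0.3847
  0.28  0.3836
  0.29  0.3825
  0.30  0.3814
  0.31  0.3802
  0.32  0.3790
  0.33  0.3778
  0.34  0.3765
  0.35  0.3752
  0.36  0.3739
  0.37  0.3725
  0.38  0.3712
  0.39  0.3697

σ√T = 0.52·√0.75 = 0.4503
d₁ = [ln(142/146) + (0.059 + 0.52²/2)·0.75] / 0.4503 = [-0.0278 + 0.1457] / 0.4503 = 0.2617 → 0.26
√T = √0.75 = 0.8660
φ(d₁) = φ(0.26) = 0.3857
vega = S·φ(d₁)·√T = 142·0.3857·0.8660 = 47.4303

47.43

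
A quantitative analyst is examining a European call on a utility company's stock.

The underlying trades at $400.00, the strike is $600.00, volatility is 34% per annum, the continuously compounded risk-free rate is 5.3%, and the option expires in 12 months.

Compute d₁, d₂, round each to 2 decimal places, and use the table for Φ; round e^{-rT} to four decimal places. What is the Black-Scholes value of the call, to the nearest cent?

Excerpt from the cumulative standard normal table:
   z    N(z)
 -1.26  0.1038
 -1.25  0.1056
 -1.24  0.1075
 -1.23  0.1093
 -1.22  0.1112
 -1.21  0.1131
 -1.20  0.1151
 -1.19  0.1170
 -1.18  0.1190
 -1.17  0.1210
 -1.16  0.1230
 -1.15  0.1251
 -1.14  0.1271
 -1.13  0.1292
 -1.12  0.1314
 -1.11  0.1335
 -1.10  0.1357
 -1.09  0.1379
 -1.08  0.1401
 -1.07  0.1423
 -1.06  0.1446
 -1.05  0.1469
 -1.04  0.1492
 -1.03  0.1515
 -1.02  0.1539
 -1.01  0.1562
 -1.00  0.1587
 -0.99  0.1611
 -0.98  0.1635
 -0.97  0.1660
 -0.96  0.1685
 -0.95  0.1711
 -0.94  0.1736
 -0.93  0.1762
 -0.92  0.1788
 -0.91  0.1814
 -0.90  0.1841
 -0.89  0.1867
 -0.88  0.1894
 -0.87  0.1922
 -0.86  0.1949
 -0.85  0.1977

σ√T = 0.34·√1 = 0.3400
d₁ = [ln(400/600) + (0.053 + 0.34²/2)·1] / 0.3400 = [-0.4055 + 0.1108] / 0.3400 = -0.8667 ≈ -0.87
d₂ = d₁ − σ√T = -0.8667 − 0.3400 = -1.2067 ≈ -1.21
e^(−rT) = e^(−0.053·1) = 0.9484
N(d₁) = N(-0.87) = 0.1922;  N(d₂) = N(-1.21) = 0.1131
C = 400·0.1922 − 600·0.9484·0.1131 = 76.8800 − 64.3584 = 12.5216

$12.52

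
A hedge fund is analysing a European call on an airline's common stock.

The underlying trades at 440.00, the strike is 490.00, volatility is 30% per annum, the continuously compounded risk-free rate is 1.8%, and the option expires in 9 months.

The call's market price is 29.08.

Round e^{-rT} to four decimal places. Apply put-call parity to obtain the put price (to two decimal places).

72.51

e^(−rT) = e^(−0.018·0.75) = 0.9866
Put-call parity: C − P = S − K·e^(−rT) = 440 − 490·0.9866 = 440 − 483.4340 = -43.4340
P = C − (C − P) = 29.08 − (-43.4340) = 72.5140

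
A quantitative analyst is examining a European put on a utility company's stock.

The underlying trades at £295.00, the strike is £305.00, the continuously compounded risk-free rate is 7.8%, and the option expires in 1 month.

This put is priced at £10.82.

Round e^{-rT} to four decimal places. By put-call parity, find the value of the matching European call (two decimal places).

e^(−rT) = e^(−0.078·0.08333) = 0.9935
Put-call parity: C − P = S − K·e^(−rT) = 295 − 305·0.9935 = 295 − 303.0175 = -8.0175
C = P + (C − P) = 10.82 + (-8.0175) = 2.8025

£2.80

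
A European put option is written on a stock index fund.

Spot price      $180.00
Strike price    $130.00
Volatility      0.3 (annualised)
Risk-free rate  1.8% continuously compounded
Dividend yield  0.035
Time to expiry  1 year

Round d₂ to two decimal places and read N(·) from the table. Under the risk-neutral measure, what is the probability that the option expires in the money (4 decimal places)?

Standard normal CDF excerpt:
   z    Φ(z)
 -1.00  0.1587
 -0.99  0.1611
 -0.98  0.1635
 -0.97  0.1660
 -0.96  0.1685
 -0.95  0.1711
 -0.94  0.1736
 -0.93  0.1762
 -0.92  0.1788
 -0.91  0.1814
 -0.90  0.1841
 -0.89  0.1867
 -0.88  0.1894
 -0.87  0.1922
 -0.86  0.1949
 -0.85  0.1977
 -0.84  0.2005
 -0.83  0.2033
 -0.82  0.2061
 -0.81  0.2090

0.1894

T = 1;  σ√T = 0.3000
d₁ = [ln(180/130) + (0.018 − 0.035 + 0.3²/2)·1] / 0.3000 = [0.3254 + 0.0280] / 0.3000 = 1.1781 which rounds to 1.18
d₂ = d₁ − σ√T = 1.1781 − 0.3000 = 0.8781 which rounds to 0.88
Risk-neutral Pr[S_T < K] = N(−d₂) = N(-0.88) = 0.1894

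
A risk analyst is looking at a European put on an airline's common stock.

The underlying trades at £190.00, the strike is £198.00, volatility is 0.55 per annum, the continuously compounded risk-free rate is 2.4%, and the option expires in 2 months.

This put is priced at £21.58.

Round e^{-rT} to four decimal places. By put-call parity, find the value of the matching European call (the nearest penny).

exp(−rT) = exp(−0.024·0.1667) = 0.9960
Put-call parity: C − P = S − K·e^(−rT) = 190 − 198·0.9960 = 190 − 197.2080 = -7.2080
C = P + (C − P) = 21.58 + (-7.2080) = 14.3720

£14.37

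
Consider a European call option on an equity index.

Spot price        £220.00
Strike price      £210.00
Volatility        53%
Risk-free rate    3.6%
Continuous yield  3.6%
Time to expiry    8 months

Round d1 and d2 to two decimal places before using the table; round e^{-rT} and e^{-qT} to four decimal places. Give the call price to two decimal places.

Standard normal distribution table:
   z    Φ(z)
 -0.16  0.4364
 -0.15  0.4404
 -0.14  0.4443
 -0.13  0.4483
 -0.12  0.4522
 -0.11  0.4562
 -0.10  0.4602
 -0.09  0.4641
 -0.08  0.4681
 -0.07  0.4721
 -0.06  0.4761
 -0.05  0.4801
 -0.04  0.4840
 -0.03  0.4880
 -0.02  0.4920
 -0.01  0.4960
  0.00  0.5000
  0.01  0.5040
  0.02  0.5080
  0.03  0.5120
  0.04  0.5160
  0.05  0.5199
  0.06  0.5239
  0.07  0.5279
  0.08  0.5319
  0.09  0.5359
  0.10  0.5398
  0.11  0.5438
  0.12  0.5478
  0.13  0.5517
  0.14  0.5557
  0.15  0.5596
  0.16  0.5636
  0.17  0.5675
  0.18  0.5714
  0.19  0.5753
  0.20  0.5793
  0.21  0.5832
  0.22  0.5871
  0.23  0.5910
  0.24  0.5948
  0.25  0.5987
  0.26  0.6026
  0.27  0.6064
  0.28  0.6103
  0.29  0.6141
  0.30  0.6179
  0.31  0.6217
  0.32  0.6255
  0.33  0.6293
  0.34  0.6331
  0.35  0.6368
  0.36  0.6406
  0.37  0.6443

T = 0.6667;  σ√T = 0.4327
d₁ = [ln(220/210) + (0.036 − 0.036 + 0.53²/2)·0.6667] / 0.4327 = [0.0465 + 0.0936] / 0.4327 = 0.3239 ⇒ 0.32
d₂ = d₁ − σ√T = 0.3239 − 0.4327 = -0.1089 ⇒ -0.11
e^(−qT) = e^(−0.036·0.6667) = 0.9763;  e^(−rT) = e^(−0.036·0.6667) = 0.9763
N(d₁) = N(0.32) = 0.6255;  N(d₂) = N(-0.11) = 0.4562
C = 220·0.9763·0.6255 − 210·0.9763·0.4562 = 134.3486 − 93.5315 = 40.8172

£40.82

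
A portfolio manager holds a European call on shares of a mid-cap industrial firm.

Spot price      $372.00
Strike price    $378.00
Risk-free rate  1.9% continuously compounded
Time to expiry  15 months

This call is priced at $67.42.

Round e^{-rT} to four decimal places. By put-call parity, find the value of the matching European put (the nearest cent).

$64.54

exp(−rT) = exp(−0.019·1.25) = 0.9765
Put-call parity: C − P = S − K·e^(−rT) = 372 − 378·0.9765 = 372 − 369.1170 = 2.8830
P = C − (C − P) = 67.42 − (2.8830) = 64.5370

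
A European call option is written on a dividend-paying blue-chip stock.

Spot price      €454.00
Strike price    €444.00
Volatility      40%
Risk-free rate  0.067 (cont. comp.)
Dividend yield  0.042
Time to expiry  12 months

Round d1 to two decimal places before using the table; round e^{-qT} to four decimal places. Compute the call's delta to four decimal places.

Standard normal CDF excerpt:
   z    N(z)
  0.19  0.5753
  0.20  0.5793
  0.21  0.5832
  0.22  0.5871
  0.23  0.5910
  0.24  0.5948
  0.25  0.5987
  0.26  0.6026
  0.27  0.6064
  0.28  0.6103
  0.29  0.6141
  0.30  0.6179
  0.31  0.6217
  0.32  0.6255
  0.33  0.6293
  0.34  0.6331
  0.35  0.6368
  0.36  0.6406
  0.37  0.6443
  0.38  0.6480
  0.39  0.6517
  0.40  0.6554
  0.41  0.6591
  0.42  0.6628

T = 1;  σ√T = 0.4000
ln(S/K) + (r − q + σ²/2)T = ln(454/444) + (0.067 − 0.042 + 0.4²/2)·1 = 0.0223 + 0.1050 = 0.1273
d₁ = 0.1273 / 0.4000 = 0.3182 ⇒ 0.32
N(d₁) = N(0.32) = 0.6255
Δ_call = exp(−qT)·N(d₁) = 0.9589·0.6255 = 0.5998

0.5998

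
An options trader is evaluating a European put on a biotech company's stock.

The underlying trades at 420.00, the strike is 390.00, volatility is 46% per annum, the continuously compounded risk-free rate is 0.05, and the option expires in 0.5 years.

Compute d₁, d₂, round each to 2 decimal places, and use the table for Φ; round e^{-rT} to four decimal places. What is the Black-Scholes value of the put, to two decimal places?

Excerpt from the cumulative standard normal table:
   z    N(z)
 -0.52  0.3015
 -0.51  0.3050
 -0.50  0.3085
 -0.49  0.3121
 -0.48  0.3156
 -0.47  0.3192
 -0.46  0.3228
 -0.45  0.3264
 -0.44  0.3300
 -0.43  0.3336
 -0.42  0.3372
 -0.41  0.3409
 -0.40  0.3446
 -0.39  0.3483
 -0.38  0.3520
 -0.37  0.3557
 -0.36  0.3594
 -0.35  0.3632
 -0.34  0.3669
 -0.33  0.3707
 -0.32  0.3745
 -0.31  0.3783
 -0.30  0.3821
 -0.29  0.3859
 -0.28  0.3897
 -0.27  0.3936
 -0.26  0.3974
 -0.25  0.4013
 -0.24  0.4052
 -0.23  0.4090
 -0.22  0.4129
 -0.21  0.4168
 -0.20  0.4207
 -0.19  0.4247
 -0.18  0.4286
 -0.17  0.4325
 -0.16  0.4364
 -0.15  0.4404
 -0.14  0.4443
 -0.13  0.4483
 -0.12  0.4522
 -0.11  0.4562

34.93

σ√T = 0.46·√0.5 = 0.3253
d₁ = [ln(420/390) + (0.05 + 0.46²/2)·0.5] / 0.3253 = [0.0741 + 0.0779] / 0.3253 = 0.4673 which rounds to 0.47
d₂ = d₁ − σ√T = 0.4673 − 0.3253 = 0.1421 which rounds to 0.14
e^(−rT) = e^(−0.05·0.5) = 0.9753
N(−d₂) = N(-0.14) = 0.4443;  N(−d₁) = N(-0.47) = 0.3192
P = 390·0.9753·0.4443 − 420·0.3192 = 168.9971 − 134.0640 = 34.9331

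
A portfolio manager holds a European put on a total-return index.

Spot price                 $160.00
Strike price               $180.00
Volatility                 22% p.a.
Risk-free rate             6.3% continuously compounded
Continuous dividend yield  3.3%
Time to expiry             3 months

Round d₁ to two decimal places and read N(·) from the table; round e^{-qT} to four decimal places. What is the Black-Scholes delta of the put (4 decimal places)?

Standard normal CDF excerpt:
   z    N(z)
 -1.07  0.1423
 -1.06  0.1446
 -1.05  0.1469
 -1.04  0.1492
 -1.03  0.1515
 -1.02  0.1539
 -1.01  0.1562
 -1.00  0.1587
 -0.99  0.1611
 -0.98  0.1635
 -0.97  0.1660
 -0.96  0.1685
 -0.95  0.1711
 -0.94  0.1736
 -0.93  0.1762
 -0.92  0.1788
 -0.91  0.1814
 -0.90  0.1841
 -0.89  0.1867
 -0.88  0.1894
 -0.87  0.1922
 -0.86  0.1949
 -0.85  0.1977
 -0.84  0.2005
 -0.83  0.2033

-0.8221

σ√T = 0.22·√0.25 = 0.1100
d₁ = [ln(160/180) + (0.063 − 0.033 + 0.22²/2)·0.25] / 0.1100 = [-0.1178 + 0.0135] / 0.1100 = -0.9476 which rounds to -0.95
N(d₁) = N(-0.95) = 0.1711
Δ_put = e^(−qT)·(N(d₁) − 1) = 0.9918·(0.1711 − 1) = -0.8221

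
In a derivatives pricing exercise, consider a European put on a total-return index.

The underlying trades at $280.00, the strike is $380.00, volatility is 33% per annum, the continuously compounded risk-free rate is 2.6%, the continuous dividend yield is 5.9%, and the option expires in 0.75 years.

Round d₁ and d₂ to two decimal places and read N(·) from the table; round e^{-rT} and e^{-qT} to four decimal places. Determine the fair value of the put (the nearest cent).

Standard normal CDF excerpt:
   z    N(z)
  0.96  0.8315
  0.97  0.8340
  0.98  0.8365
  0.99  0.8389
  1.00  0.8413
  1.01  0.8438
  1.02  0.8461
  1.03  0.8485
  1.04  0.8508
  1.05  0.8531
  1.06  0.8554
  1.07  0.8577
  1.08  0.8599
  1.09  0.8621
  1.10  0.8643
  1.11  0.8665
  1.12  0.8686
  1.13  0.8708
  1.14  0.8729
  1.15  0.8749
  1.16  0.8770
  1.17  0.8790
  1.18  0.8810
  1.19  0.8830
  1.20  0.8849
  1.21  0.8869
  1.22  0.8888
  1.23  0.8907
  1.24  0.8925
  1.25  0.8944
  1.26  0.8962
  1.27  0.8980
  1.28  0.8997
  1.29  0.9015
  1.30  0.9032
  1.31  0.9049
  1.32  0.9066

$110.56

σ√T = 0.33·√0.75 = 0.2858
d₁ = [ln(280/380) + (0.026 − 0.059 + 0.33²/2)·0.75] / 0.2858 = [-0.3054 + 0.0161] / 0.2858 = -1.0123 → -1.01
d₂ = d₁ − σ√T = -1.0123 − 0.2858 = -1.2981 → -1.30
exp(−qT) = exp(−0.059·0.75) = 0.9567;  exp(−rT) = exp(−0.026·0.75) = 0.9807
N(−d₂) = N(1.30) = 0.9032;  N(−d₁) = N(1.01) = 0.8438
P = 380·0.9807·0.9032 − 280·0.9567·0.8438 = 336.5919 − 226.0338 = 110.5582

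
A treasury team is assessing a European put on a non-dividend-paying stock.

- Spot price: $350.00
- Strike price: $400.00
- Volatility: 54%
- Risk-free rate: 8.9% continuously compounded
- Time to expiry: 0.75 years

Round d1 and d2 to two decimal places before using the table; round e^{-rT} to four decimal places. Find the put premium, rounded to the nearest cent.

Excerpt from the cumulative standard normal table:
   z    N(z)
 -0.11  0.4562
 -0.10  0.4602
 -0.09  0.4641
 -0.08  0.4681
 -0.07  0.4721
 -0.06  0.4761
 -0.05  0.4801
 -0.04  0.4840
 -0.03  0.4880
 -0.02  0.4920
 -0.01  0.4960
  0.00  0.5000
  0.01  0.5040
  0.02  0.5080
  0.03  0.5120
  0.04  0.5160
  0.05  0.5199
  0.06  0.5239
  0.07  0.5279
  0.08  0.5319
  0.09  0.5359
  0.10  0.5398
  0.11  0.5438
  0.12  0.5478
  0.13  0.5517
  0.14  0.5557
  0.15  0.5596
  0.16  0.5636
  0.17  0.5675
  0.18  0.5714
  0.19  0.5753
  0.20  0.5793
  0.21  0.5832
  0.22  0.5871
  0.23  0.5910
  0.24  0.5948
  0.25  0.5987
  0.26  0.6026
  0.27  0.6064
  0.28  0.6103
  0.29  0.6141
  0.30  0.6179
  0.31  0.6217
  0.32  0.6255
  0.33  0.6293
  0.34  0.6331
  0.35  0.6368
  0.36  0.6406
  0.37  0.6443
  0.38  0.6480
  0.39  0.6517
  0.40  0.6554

$80.02

T = 0.75;  σ√T = 0.4677
d₁ = [ln(350/400) + (0.089 + 0.54²/2)·0.75] / 0.4677 = [-0.1335 + 0.1761] / 0.4677 = 0.0910 → 0.09
d₂ = d₁ − σ√T = 0.0910 − 0.4677 = -0.3766 → -0.38
e^(−rT) = e^(−0.089·0.75) = 0.9354
N(−d₂) = N(0.38) = 0.6480;  N(−d₁) = N(-0.09) = 0.4641
P = 400·0.9354·0.6480 − 350·0.4641 = 242.4557 − 162.4350 = 80.0207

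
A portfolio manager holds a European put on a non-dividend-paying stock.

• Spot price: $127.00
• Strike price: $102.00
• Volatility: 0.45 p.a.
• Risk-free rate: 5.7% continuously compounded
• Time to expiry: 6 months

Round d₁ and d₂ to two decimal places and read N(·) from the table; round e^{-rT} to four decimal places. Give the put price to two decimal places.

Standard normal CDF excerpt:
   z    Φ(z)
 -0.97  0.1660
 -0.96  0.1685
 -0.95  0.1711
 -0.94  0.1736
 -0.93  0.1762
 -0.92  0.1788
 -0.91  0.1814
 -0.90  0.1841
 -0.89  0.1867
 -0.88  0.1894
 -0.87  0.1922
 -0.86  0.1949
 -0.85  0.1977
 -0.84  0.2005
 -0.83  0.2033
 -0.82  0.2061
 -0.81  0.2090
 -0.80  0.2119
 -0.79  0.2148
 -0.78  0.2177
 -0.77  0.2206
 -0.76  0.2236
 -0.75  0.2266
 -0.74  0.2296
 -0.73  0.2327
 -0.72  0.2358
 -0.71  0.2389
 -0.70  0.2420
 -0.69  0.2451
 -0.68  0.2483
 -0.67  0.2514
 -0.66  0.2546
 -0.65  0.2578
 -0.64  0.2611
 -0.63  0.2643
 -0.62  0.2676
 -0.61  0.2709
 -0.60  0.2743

T = 0.5;  σ√T = 0.3182
d₁ = [ln(127/102) + (0.057 + 0.45²/2)·0.5] / 0.3182 = [0.2192 + 0.0791] / 0.3182 = 0.9376 which rounds to 0.94
d₂ = d₁ − σ√T = 0.9376 − 0.3182 = 0.6194 which rounds to 0.62
e^(−rT) = e^(−0.057·0.5) = 0.9719
N(−d₂) = N(-0.62) = 0.2676;  N(−d₁) = N(-0.94) = 0.1736
P = 102·0.9719·0.2676 − 127·0.1736 = 26.5282 − 22.0472 = 4.4810

$4.48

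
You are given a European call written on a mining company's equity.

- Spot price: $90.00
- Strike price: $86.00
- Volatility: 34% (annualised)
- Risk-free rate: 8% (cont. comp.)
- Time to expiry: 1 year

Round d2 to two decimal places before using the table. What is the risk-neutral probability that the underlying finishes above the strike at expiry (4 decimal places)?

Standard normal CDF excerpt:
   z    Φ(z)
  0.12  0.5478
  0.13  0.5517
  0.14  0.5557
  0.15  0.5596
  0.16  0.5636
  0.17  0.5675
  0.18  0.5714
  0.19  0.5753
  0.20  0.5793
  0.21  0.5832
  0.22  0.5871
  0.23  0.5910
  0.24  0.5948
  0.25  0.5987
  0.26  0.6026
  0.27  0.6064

0.5793

T = 1;  σ√T = 0.3400
d₁ = [ln(90/86) + (0.08 + ½·0.34²)·1] / (σ√T) = (0.0455 + 0.1378) / 0.3400 = 0.5390 ≈ 0.54
d₂ = 0.5390 − 0.3400 = 0.1990 ≈ 0.20
Pr(exercise) under Q = N(d₂) = 0.5793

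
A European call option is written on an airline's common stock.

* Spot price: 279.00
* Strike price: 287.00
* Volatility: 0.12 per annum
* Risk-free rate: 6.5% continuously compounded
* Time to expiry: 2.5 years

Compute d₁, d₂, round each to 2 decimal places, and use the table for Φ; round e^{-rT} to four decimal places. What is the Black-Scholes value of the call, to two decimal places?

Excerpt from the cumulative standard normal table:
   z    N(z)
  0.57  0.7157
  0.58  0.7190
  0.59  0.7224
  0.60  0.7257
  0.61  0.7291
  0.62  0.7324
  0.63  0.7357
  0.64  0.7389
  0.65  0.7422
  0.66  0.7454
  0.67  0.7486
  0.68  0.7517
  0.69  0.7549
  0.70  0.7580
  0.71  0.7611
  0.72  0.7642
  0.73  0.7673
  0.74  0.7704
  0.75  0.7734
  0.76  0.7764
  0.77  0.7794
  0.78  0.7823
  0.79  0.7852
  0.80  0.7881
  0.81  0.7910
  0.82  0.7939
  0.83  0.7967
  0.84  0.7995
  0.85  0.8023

42.02

σ√T = 0.12 × 1.5811 = 0.1897
d₁ = [ln(279/287) + (0.065 + 0.12²/2)·2.5] / 0.1897 = [-0.0283 + 0.1805] / 0.1897 = 0.8023 ≈ 0.80
d₂ = d₁ − σ√T = 0.8023 − 0.1897 = 0.6126 ≈ 0.61
e^(−rT) = e^(−0.065·2.5) = 0.8500
N(d₁) = N(0.80) = 0.7881;  N(d₂) = N(0.61) = 0.7291
C = 279·0.7881 − 287·0.8500·0.7291 = 219.8799 − 177.8639 = 42.0160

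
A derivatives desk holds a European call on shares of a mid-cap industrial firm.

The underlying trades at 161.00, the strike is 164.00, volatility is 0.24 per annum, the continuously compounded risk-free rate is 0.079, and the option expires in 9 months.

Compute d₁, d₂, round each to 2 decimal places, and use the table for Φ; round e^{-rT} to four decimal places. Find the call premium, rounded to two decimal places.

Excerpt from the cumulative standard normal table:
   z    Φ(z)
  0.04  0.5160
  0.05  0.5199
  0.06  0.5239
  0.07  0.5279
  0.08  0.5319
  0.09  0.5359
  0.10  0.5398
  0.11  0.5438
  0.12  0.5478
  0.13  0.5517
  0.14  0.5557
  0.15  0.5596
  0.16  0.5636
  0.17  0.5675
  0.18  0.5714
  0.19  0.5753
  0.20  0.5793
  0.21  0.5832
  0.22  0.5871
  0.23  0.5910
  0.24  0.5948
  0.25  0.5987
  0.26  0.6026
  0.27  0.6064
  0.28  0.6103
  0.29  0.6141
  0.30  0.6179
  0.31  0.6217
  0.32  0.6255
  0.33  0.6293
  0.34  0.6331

16.65

T = 0.75;  σ√T = 0.2078
d₁ = [ln(161/164) + (0.079 + 0.24²/2)·0.75] / 0.2078 = [-0.0185 + 0.0809] / 0.2078 = 0.3002 ≈ 0.30
d₂ = d₁ − σ√T = 0.3002 − 0.2078 = 0.0923 ≈ 0.09
e^(−rT) = e^(−0.079·0.75) = 0.9425
N(d₁) = N(0.30) = 0.6179;  N(d₂) = N(0.09) = 0.5359
C = 161·0.6179 − 164·0.9425·0.5359 = 99.4819 − 82.8341 = 16.6478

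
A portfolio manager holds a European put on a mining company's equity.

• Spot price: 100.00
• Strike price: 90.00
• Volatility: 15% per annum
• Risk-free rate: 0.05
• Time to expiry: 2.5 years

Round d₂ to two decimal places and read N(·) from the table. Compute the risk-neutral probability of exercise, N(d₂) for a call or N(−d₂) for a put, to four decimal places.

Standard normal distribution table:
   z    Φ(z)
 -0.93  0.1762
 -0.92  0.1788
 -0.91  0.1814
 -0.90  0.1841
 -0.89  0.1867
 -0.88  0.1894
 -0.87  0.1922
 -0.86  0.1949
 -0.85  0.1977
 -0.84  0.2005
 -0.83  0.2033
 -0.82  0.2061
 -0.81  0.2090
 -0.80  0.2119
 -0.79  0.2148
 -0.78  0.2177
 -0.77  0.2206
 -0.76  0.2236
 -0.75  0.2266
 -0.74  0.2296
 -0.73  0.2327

0.1977

σ√T = 0.15·√2.5 = 0.2372
d₁ = [ln(100/90) + (0.05 + ½·0.15²)·2.5] / (σ√T) = (0.1054 + 0.1531) / 0.2372 = 1.0899 which rounds to 1.09
d₂ = 1.0899 − 0.2372 = 0.8527 which rounds to 0.85
Risk-neutral Pr[S_T < K] = N(−d₂) = N(-0.85) = 0.1977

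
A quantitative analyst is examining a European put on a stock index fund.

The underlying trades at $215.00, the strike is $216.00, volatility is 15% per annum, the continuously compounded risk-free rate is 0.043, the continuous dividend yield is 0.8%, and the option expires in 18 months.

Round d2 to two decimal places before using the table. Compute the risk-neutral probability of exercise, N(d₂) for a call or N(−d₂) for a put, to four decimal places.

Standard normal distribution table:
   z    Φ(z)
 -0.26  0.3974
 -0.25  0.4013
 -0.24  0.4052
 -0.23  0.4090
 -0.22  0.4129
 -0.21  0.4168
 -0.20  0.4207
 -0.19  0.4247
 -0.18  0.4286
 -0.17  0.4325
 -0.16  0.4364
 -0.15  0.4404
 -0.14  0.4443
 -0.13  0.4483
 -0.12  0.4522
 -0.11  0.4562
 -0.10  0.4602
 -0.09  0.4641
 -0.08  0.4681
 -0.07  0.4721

0.4325

σ√T = 0.15·√1.5 = 0.1837
d₁ = [ln(215/216) + (0.043 − 0.008 + 0.15²/2)·1.5] / 0.1837 = [-0.0046 + 0.0694] / 0.1837 = 0.3524 ⇒ 0.35
d₂ = d₁ − σ√T = 0.3524 − 0.1837 = 0.1687 ⇒ 0.17
Pr(exercise) under Q = N(−d₂) = N(-0.17) = 0.4325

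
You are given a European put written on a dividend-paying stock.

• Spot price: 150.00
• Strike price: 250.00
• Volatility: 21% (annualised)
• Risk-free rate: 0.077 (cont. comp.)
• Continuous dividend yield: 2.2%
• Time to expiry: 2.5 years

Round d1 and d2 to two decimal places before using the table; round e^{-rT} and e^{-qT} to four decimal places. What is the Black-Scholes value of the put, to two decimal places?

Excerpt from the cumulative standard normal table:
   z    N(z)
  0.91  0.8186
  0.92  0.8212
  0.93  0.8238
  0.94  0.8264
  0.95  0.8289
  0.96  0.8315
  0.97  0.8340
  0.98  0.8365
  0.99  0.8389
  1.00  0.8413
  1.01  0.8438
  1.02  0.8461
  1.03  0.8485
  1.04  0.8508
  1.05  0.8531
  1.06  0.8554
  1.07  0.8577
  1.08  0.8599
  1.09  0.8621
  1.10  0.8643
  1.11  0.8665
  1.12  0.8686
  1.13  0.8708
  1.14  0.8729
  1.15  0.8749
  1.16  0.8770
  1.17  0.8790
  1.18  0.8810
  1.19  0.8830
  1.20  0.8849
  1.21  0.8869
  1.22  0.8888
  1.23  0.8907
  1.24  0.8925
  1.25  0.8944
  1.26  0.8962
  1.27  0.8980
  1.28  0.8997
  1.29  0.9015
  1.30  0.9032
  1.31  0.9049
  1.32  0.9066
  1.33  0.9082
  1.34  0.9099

67.86

σ√T = 0.21 × 1.5811 = 0.3320
d₁ = [ln(150/250) + (0.077 − 0.022 + ½·0.21²)·2.5] / (σ√T) = (-0.5108 + 0.1926) / 0.3320 = -0.9583 ⇒ -0.96
d₂ = -0.9583 − 0.3320 = -1.2904 ⇒ -1.29
e^(−qT) = e^(−0.022·2.5) = 0.9465;  e^(−rT) = e^(−0.077·2.5) = 0.8249
N(−d₂) = N(1.29) = 0.9015;  N(−d₁) = N(0.96) = 0.8315
P = 250·0.8249·0.9015 − 150·0.9465·0.8315 = 185.9118 − 118.0522 = 67.8596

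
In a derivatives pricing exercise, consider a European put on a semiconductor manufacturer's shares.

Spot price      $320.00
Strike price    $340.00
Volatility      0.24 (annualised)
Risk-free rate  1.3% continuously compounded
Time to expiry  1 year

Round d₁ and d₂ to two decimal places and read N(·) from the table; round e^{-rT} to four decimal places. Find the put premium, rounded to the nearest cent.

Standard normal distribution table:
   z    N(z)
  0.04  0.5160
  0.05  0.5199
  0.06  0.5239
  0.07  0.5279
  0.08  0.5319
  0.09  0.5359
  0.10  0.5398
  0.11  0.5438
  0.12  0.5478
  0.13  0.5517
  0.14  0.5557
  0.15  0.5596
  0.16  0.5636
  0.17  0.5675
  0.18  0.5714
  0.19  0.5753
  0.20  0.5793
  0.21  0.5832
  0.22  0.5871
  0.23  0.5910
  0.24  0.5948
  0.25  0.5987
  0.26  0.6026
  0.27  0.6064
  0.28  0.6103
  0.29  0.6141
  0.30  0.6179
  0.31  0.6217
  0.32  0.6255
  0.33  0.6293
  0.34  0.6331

$39.72

σ√T = 0.24·√1 = 0.2400
ln(S/K) + (r + σ²/2)T = ln(320/340) + (0.013 + 0.24²/2)·1 = -0.0606 + 0.0418 = -0.0188
d₁ = -0.0188 / 0.2400 = -0.0784 ⇒ -0.08
d₂ = d₁ − σ√T = -0.0784 − 0.2400 = -0.3184 ⇒ -0.32
exp(−rT) = exp(−0.013·1) = 0.9871
N(−d₂) = N(0.32) = 0.6255;  N(−d₁) = N(0.08) = 0.5319
P = 340·0.9871·0.6255 − 320·0.5319 = 209.9266 − 170.2080 = 39.7186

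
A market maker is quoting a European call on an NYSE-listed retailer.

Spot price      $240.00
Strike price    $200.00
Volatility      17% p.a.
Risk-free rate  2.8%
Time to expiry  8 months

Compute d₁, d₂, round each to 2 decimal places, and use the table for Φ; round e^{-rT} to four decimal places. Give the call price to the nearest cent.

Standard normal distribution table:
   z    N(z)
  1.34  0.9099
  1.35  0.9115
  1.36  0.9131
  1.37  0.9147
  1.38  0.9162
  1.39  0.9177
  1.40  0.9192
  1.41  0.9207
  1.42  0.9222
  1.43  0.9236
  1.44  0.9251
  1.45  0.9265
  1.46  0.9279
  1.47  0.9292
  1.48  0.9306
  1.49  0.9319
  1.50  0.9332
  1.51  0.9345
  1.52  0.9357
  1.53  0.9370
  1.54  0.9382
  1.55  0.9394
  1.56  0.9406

$44.72

T = 0.6667;  σ√T = 0.1388
d₁ = [ln(240/200) + (0.028 + 0.17²/2)·0.6667] / 0.1388 = [0.1823 + 0.0283] / 0.1388 = 1.5174 → 1.52
d₂ = d₁ − σ√T = 1.5174 − 0.1388 = 1.3786 → 1.38
exp(−rT) = exp(−0.028·0.6667) = 0.9815
N(d₁) = N(1.52) = 0.9357;  N(d₂) = N(1.38) = 0.9162
C = 240·0.9357 − 200·0.9815·0.9162 = 224.5680 − 179.8501 = 44.7179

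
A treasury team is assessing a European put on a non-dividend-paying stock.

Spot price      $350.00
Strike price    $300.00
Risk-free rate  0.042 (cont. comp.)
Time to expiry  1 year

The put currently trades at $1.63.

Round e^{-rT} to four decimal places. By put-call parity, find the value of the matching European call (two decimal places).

$63.96

e^(−rT) = e^(−0.042·1) = 0.9589
Put-call parity: C − P = S − K·e^(−rT) = 350 − 300·0.9589 = 350 − 287.6700 = 62.3300
C = P + (C − P) = 1.63 + (62.3300) = 63.9600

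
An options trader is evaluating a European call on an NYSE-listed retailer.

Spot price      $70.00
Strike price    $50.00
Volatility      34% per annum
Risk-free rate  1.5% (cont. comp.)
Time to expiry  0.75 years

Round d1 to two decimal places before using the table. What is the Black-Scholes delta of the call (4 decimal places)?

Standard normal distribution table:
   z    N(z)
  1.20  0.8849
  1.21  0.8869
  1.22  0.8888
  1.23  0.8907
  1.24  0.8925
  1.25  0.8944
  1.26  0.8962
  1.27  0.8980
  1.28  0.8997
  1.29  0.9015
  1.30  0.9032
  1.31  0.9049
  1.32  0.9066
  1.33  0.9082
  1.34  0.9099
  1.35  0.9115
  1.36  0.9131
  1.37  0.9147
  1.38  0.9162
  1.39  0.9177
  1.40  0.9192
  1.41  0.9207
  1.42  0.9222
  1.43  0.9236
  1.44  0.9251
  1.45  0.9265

T = 0.75;  σ√T = 0.2944
d₁ = [ln(70/50) + (0.015 + 0.34²/2)·0.75] / 0.2944 = [0.3365 + 0.0546] / 0.2944 = 1.3282 which rounds to 1.33
N(d₁) = N(1.33) = 0.9082
Δ_call = N(d₁) = 0.9082

0.9082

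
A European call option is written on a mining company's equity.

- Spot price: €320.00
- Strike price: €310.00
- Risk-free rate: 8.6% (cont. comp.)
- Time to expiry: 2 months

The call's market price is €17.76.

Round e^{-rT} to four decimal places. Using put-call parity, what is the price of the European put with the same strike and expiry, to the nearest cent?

exp(−rT) = exp(−0.086·0.1667) = 0.9858
Put-call parity: C − P = S − K·e^(−rT) = 320 − 310·0.9858 = 320 − 305.5980 = 14.4020
P = C − (C − P) = 17.76 − (14.4020) = 3.3580

€3.36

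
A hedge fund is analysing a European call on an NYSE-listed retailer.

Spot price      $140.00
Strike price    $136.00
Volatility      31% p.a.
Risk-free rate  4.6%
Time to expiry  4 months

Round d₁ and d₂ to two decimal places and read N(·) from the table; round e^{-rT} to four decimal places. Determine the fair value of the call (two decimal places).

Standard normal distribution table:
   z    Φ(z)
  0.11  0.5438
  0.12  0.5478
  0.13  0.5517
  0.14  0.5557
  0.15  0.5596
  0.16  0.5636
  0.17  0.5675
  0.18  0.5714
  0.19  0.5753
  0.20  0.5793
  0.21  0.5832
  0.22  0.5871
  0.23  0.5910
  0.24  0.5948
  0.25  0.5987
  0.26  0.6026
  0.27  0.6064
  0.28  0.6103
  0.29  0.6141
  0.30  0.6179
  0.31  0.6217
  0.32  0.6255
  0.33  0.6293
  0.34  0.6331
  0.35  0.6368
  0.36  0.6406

$13.15

T = 0.3333;  σ√T = 0.1790
d₁ = [ln(140/136) + (0.046 + ½·0.31²)·0.3333] / (σ√T) = (0.0290 + 0.0313) / 0.1790 = 0.3371 → 0.34
d₂ = 0.3371 − 0.1790 = 0.1581 → 0.16
exp(−rT) = exp(−0.046·0.3333) = 0.9848
N(d₁) = N(0.34) = 0.6331;  N(d₂) = N(0.16) = 0.5636
C = 140·0.6331 − 136·0.9848·0.5636 = 88.6340 − 75.4845 = 13.1495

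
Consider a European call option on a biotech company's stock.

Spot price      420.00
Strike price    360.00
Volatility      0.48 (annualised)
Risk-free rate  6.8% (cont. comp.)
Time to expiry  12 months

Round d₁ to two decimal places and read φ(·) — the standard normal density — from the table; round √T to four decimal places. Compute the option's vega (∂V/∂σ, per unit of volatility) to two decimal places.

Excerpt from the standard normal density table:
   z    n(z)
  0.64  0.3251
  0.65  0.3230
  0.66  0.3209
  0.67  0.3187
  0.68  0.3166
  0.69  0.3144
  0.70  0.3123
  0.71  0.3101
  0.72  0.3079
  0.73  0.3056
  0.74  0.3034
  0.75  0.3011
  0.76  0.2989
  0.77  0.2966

σ√T = 0.48·√1 = 0.4800
d₁ = [ln(420/360) + (0.068 + 0.48²/2)·1] / 0.4800 = [0.1542 + 0.1832] / 0.4800 = 0.7028 which rounds to 0.70
√T = √1 = 1.0000
φ(d₁) = φ(0.70) = 0.3123
vega = S·φ(d₁)·√T = 420·0.3123·1.0000 = 131.1660

131.17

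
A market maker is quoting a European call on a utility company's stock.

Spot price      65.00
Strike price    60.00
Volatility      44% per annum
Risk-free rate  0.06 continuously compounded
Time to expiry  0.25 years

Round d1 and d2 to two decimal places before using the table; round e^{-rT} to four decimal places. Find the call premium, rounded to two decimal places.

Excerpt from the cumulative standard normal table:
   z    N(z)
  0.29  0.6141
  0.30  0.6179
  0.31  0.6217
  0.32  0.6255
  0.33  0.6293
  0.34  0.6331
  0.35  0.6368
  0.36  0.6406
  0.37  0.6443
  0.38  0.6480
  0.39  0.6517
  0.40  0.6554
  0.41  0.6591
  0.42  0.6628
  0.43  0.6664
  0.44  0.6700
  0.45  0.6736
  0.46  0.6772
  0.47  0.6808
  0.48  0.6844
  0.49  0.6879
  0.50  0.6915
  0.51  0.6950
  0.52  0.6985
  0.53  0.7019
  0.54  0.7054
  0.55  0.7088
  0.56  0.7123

σ√T = 0.44·√0.25 = 0.2200
d₁ = [ln(65/60) + (0.06 + 0.44²/2)·0.25] / 0.2200 = [0.0800 + 0.0392] / 0.2200 = 0.5420 which rounds to 0.54
d₂ = d₁ − σ√T = 0.5420 − 0.2200 = 0.3220 which rounds to 0.32
exp(−rT) = exp(−0.06·0.25) = 0.9851
C = 65·N(0.54) − 60·0.9851·N(0.32) = 65·0.7054 − 60·0.9851·0.6255 = 45.8510 − 36.9708 = 8.8802

8.88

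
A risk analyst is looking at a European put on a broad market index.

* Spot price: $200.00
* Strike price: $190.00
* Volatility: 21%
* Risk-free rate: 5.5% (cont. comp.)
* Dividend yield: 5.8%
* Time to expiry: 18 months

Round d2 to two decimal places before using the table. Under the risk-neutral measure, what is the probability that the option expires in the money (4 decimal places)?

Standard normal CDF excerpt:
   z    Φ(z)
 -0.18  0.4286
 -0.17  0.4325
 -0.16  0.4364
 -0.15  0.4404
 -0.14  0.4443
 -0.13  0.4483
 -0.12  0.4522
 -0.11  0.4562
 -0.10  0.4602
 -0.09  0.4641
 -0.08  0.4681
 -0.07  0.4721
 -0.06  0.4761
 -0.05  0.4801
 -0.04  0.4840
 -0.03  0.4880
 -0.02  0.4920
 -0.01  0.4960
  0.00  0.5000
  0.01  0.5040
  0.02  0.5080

0.4801

σ√T = 0.21 × 1.2247 = 0.2572
d₁ = [ln(200/190) + (0.055 − 0.058 + ½·0.21²)·1.5] / (σ√T) = (0.0513 + 0.0286) / 0.2572 = 0.3105 → 0.31
d₂ = 0.3105 − 0.2572 = 0.0533 → 0.05
Risk-neutral Pr[S_T < K] = N(−d₂) = N(-0.05) = 0.4801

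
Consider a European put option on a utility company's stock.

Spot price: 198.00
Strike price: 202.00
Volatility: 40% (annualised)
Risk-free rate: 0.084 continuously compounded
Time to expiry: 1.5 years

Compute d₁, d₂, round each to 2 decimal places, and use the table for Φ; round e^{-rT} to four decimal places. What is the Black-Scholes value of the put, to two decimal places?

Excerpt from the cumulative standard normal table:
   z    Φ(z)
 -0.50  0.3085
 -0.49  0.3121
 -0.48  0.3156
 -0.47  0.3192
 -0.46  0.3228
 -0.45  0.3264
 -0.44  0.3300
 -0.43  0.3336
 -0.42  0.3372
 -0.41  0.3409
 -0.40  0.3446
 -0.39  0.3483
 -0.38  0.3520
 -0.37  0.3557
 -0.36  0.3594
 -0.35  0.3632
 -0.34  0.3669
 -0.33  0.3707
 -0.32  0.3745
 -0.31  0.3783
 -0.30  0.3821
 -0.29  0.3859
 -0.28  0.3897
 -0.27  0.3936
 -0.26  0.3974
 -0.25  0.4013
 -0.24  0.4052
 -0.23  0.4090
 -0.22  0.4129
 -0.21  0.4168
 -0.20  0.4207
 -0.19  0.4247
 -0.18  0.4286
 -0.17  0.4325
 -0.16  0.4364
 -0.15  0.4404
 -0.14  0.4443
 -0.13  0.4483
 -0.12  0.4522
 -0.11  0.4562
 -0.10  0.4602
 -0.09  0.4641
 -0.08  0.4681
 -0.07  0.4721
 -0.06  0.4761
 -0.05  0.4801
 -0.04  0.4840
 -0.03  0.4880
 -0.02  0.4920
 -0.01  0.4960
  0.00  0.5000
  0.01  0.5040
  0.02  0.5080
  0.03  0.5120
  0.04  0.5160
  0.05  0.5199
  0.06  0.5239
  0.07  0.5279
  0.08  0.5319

27.26

T = 1.5;  σ√T = 0.4899
d₁ = [ln(198/202) + (0.084 + 0.4²/2)·1.5] / 0.4899 = [-0.0200 + 0.2460] / 0.4899 = 0.4613 which rounds to 0.46
d₂ = d₁ − σ√T = 0.4613 − 0.4899 = -0.0286 which rounds to -0.03
exp(−rT) = exp(−0.084·1.5) = 0.8816
P = 202·0.8816·N(0.03) − 198·N(-0.46) = 202·0.8816·0.5120 − 198·0.3228 = 91.1786 − 63.9144 = 27.2642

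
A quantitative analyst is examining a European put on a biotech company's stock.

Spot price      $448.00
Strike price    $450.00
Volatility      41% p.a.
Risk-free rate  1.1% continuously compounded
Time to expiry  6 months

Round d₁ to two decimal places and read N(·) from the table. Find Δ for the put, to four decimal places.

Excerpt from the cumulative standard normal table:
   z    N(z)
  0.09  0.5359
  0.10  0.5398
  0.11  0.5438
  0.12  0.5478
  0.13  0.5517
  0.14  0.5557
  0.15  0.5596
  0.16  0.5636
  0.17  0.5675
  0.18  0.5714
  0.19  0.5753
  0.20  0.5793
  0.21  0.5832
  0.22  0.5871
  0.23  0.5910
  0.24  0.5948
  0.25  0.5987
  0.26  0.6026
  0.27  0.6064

σ√T = 0.41 × 0.7071 = 0.2899
d₁ = [ln(448/450) + (0.011 + 0.41²/2)·0.5] / 0.2899 = [-0.0045 + 0.0475] / 0.2899 = 0.1486 ⇒ 0.15
N(d₁) = N(0.15) = 0.5596
Δ_put = N(d₁) − 1 = 0.5596 − 1 = -0.4404

-0.4404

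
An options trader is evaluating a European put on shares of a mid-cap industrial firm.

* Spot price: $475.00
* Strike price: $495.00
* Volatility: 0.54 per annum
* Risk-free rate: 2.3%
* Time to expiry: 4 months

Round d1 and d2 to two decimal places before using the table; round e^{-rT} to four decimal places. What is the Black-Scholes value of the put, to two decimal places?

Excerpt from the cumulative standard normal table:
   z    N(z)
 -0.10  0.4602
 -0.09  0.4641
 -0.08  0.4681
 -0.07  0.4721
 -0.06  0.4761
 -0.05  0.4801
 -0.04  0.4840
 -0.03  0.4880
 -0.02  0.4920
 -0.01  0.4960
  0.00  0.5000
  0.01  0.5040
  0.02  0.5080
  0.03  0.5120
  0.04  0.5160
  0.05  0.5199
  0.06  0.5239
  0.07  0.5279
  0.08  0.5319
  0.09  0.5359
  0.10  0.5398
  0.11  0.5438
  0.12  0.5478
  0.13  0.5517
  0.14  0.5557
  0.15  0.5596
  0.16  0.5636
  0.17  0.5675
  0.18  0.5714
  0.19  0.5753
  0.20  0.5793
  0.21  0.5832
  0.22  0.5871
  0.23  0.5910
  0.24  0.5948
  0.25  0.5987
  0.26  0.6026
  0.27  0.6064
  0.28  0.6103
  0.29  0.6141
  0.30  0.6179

$67.97

T = 0.3333;  σ√T = 0.3118
ln(S/K) + (r + σ²/2)T = ln(475/495) + (0.023 + 0.54²/2)·0.3333 = -0.0412 + 0.0563 = 0.0150
d₁ = 0.0150 / 0.3118 = 0.0482 which rounds to 0.05
d₂ = d₁ − σ√T = 0.0482 − 0.3118 = -0.2636 which rounds to -0.26
exp(−rT) = exp(−0.023·0.3333) = 0.9924
N(−d₂) = N(0.26) = 0.6026;  N(−d₁) = N(-0.05) = 0.4801
P = 495·0.9924·0.6026 − 475·0.4801 = 296.0200 − 228.0475 = 67.9725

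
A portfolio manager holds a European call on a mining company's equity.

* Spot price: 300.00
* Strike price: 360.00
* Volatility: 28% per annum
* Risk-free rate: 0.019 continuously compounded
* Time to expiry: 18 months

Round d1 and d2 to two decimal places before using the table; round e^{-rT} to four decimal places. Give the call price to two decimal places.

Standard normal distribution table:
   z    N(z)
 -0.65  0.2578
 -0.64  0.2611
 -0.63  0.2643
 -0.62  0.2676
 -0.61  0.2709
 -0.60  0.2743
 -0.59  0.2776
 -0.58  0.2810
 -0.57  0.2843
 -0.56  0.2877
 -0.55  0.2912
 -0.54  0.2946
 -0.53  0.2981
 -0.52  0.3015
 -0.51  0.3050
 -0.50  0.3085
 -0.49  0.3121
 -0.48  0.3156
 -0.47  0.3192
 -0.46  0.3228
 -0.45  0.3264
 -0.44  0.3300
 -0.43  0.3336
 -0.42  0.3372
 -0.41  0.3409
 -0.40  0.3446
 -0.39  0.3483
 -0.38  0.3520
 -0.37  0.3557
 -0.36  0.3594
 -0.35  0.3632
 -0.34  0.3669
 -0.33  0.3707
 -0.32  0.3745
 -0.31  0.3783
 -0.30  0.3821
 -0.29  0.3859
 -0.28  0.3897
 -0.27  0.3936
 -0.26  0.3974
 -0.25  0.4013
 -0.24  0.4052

T = 1.5;  σ√T = 0.3429
d₁ = [ln(300/360) + (0.019 + ½·0.28²)·1.5] / (σ√T) = (-0.1823 + 0.0873) / 0.3429 = -0.2771 which rounds to -0.28
d₂ = -0.2771 − 0.3429 = -0.6200 which rounds to -0.62
exp(−rT) = exp(−0.019·1.5) = 0.9719
N(d₁) = N(-0.28) = 0.3897;  N(d₂) = N(-0.62) = 0.2676
C = 300·0.3897 − 360·0.9719·0.2676 = 116.9100 − 93.6290 = 23.2810

23.28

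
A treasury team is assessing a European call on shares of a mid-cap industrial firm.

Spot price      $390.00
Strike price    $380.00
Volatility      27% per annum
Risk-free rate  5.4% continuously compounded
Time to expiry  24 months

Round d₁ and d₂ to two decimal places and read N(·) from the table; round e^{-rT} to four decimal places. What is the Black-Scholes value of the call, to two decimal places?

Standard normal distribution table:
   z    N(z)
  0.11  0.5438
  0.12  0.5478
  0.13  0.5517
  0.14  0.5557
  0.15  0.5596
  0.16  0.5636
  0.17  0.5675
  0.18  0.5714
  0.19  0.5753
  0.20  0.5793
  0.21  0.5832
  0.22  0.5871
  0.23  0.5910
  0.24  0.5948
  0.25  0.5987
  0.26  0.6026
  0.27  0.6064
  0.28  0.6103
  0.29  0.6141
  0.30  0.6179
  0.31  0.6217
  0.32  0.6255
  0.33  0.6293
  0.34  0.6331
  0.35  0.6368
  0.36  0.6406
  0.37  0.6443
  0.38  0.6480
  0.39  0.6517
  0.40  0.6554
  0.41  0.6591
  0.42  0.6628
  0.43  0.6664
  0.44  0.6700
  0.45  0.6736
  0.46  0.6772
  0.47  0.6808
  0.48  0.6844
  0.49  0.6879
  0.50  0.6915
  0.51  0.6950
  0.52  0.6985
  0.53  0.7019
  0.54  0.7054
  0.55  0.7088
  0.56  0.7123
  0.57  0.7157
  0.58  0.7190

$82.87

σ√T = 0.27 × 1.4142 = 0.3818
d₁ = [ln(390/380) + (0.054 + ½·0.27²)·2] / (σ√T) = (0.0260 + 0.1809) / 0.3818 = 0.5418 → 0.54
d₂ = 0.5418 − 0.3818 = 0.1600 → 0.16
exp(−rT) = exp(−0.054·2) = 0.8976
N(d₁) = N(0.54) = 0.7054;  N(d₂) = N(0.16) = 0.5636
C = 390·0.7054 − 380·0.8976·0.5636 = 275.1060 − 192.2372 = 82.8688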